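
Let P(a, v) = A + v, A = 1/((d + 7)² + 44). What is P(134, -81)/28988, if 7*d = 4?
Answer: -100529/35981355 ≈ -0.0027939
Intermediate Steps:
d = 4/7 (d = (⅐)*4 = 4/7 ≈ 0.57143)
A = 49/4965 (A = 1/((4/7 + 7)² + 44) = 1/((53/7)² + 44) = 1/(2809/49 + 44) = 1/(4965/49) = 49/4965 ≈ 0.0098691)
P(a, v) = 49/4965 + v
P(134, -81)/28988 = (49/4965 - 81)/28988 = -402116/4965*1/28988 = -100529/35981355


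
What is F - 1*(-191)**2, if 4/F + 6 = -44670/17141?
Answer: -1345399940/36879 ≈ -36481.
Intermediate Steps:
F = -17141/36879 (F = 4/(-6 - 44670/17141) = 4/(-147516/17141) = 4*(-17141/147516) = -17141/36879 ≈ -0.46479)
F - 1*(-191)**2 = -17141/36879 - 1*(-191)**2 = -17141/36879 - 1*36481 = -17141/36879 - 36481 = -1345399940/36879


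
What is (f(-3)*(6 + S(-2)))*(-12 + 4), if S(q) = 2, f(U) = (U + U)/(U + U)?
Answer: -64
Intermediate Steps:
f(U) = 1 (f(U) = (2*U)/((2*U)) = (2*U)*(1/(2*U)) = 1)
(f(-3)*(6 + S(-2)))*(-12 + 4) = (1*(6 + 2))*(-12 + 4) = (1*8)*(-8) = 8*(-8) = -64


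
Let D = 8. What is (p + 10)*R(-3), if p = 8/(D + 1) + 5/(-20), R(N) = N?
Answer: -383/12 ≈ -31.917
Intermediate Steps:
p = 23/36 (p = 8/(8 + 1) + 5/(-20) = 8/9 + 5*(-1/20) = 8*(⅑) - ¼ = 8/9 - ¼ = 23/36 ≈ 0.63889)
(p + 10)*R(-3) = (23/36 + 10)*(-3) = (383/36)*(-3) = -383/12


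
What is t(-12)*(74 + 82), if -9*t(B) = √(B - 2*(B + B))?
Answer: -104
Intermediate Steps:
t(B) = -√3*√(-B)/9 (t(B) = -√(B - 2*(B + B))/9 = -√(B - 4*B)/9 = -√3*√(-B)/9)
t(-12)*(74 + 82) = (-√3*√(-1*(-12))/9)*(74 + 82) = -√3*√12/9*156 = -√3*2*√3/9*156 = -⅔*156 = -104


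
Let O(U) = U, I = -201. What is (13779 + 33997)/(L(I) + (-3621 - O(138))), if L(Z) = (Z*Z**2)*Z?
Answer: 23888/816118521 ≈ 2.9270e-5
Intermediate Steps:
L(Z) = Z**4 (L(Z) = Z**3*Z = Z**4)
(13779 + 33997)/(L(I) + (-3621 - O(138))) = (13779 + 33997)/((-201)**4 + (-3621 - 1*138)) = 47776/(1632240801 + (-3621 - 138)) = 47776/(1632240801 - 3759) = 47776/1632237042 = 47776*(1/1632237042) = 23888/816118521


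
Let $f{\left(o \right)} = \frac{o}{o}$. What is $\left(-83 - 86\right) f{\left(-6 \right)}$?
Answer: $-169$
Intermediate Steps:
$f{\left(o \right)} = 1$
$\left(-83 - 86\right) f{\left(-6 \right)} = \left(-83 - 86\right) 1 = \left(-169\right) 1 = -169$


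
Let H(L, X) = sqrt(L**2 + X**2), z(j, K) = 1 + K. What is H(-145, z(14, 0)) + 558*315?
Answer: 175770 + sqrt(21026) ≈ 1.7592e+5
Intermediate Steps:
H(-145, z(14, 0)) + 558*315 = sqrt((-145)**2 + (1 + 0)**2) + 558*315 = sqrt(21025 + 1**2) + 175770 = sqrt(21025 + 1) + 175770 = sqrt(21026) + 175770 = 175770 + sqrt(21026)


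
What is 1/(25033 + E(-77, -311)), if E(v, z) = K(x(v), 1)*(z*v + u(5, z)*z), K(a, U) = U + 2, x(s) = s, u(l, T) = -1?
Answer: 1/97807 ≈ 1.0224e-5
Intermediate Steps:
K(a, U) = 2 + U
E(v, z) = -3*z + 3*v*z (E(v, z) = (2 + 1)*(z*v - z) = 3*(v*z - z) = 3*(-z + v*z) = -3*z + 3*v*z)
1/(25033 + E(-77, -311)) = 1/(25033 + 3*(-311)*(-1 - 77)) = 1/(25033 + 3*(-311)*(-78)) = 1/(25033 + 72774) = 1/97807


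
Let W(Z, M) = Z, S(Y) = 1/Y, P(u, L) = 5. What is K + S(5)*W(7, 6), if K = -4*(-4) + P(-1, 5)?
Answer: 112/5 ≈ 22.400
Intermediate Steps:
K = 21 (K = -4*(-4) + 5 = 16 + 5 = 21)
K + S(5)*W(7, 6) = 21 + 7/5 = 112/5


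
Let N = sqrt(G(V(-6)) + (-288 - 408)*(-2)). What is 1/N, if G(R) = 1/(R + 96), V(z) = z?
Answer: 3*sqrt(1252810)/125281 ≈ 0.026803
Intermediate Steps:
G(R) = 1/(96 + R)
N = sqrt(1252810)/30 (N = sqrt(1/(96 - 6) + (-288 - 408)*(-2)) = sqrt(1/90 - 696*(-2)) = sqrt(1/90 + 1392) = sqrt(125281/90) = sqrt(1252810)/30 ≈ 37.310)
1/N = 1/(sqrt(1252810)/30) = 3*sqrt(1252810)/125281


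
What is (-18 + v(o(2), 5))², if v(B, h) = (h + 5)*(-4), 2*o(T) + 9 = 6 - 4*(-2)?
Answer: 3364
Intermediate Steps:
o(T) = 5/2 (o(T) = -9/2 + (6 - 4*(-2))/2 = -9/2 + (6 + 8)/2 = -9/2 + (½)*14 = -9/2 + 7 = 5/2)
v(B, h) = -20 - 4*h (v(B, h) = (5 + h)*(-4) = -20 - 4*h)
(-18 + v(o(2), 5))² = (-18 + (-20 - 4*5))² = (-18 + (-20 - 20))² = (-18 - 40)² = (-58)² = 3364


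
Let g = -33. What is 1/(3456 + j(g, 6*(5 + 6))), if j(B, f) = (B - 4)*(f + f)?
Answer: -1/1428 ≈ -0.00070028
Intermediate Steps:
j(B, f) = 2*f*(-4 + B) (j(B, f) = (-4 + B)*(2*f) = 2*f*(-4 + B))
1/(3456 + j(g, 6*(5 + 6))) = 1/(3456 + 2*(6*(5 + 6))*(-4 - 33)) = 1/(3456 + 2*(6*11)*(-37)) = 1/(3456 + 2*66*(-37)) = 1/(3456 - 4884) = 1/(-1428) = -1/1428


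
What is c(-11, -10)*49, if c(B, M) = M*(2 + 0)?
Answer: -980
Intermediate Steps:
c(B, M) = 2*M (c(B, M) = M*2 = 2*M)
c(-11, -10)*49 = (2*(-10))*49 = -20*49 = -980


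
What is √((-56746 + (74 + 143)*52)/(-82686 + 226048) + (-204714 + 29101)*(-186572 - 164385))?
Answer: √316678574893166842990/71681 ≈ 2.4826e+5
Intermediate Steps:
√((-56746 + (74 + 143)*52)/(-82686 + 226048) + (-204714 + 29101)*(-186572 - 164385)) = √((-56746 + 217*52)/143362 - 175613*(-350957)) = √((-56746 + 11284)*(1/143362) + 61632611641) = √(-45462*1/143362 + 61632611641) = √(-22731/71681 + 61632611641) = √(4417887235015790/71681) = √316678574893166842990/71681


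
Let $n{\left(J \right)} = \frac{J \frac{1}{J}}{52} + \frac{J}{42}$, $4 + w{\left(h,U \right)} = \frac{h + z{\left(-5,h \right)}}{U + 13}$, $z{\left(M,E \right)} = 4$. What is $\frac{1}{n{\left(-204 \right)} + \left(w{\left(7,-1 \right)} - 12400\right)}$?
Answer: $- \frac{546}{6774725} \approx -8.0594 \cdot 10^{-5}$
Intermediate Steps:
$w{\left(h,U \right)} = -4 + \frac{4 + h}{13 + U}$ ($w{\left(h,U \right)} = -4 + \frac{h + 4}{U + 13} = -4 + \frac{4 + h}{13 + U}$)
$n{\left(J \right)} = \frac{1}{52} + \frac{J}{42}$ ($n{\left(J \right)} = 1 \cdot \frac{1}{52} + J \frac{1}{42} = \frac{1}{52} + \frac{J}{42}$)
$\frac{1}{n{\left(-204 \right)} + \left(w{\left(7,-1 \right)} - 12400\right)} = \frac{1}{\left(\frac{1}{52} + \frac{1}{42} \left(-204\right)\right) - \left(12400 - \frac{-48 + 7 - -4}{13 - 1}\right)} = \frac{1}{\left(\frac{1}{52} - \frac{34}{7}\right) - \left(12400 - \frac{-48 + 7 + 4}{12}\right)} = \frac{1}{- \frac{1761}{364} + \left(\frac{1}{12} \left(-37\right) - 12400\right)} = \frac{1}{- \frac{1761}{364} - \frac{148837}{12}} = \frac{1}{- \frac{6774725}{546}} = - \frac{546}{6774725}$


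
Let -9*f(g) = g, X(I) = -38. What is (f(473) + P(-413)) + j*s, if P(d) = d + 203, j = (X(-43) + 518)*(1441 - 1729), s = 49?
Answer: -60966203/9 ≈ -6.7740e+6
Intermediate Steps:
j = -138240 (j = (-38 + 518)*(1441 - 1729) = 480*(-288) = -138240)
P(d) = 203 + d
f(g) = -g/9
(f(473) + P(-413)) + j*s = (-⅑*473 + (203 - 413)) - 138240*49 = (-473/9 - 210) - 6773760 = -2363/9 - 6773760 = -60966203/9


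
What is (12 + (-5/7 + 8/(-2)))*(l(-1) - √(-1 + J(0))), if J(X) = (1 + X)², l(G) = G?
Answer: -51/7 ≈ -7.2857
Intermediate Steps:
(12 + (-5/7 + 8/(-2)))*(l(-1) - √(-1 + J(0))) = (12 + (-5/7 + 8/(-2)))*(-1 - √(-1 + (1 + 0)²)) = (12 + (-5*⅐ + 8*(-½)))*(-1 - √(-1 + 1²)) = (12 + (-5/7 - 4))*(-1 - √(-1 + 1)) = (12 - 33/7)*(-1 - √0) = 51*(-1 - 1*0)/7 = 51*(-1 + 0)/7 = (51/7)*(-1) = -51/7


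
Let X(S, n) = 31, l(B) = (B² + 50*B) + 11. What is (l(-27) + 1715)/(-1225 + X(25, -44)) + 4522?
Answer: 5398163/1194 ≈ 4521.1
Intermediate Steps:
l(B) = 11 + B² + 50*B
(l(-27) + 1715)/(-1225 + X(25, -44)) + 4522 = ((11 + (-27)² + 50*(-27)) + 1715)/(-1225 + 31) + 4522 = ((11 + 729 - 1350) + 1715)/(-1194) + 4522 = (-610 + 1715)*(-1/1194) + 4522 = 1105*(-1/1194) + 4522 = -1105/1194 + 4522 = 5398163/1194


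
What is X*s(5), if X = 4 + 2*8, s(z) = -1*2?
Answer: -40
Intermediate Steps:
s(z) = -2
X = 20 (X = 4 + 16 = 20)
X*s(5) = 20*(-2) = -40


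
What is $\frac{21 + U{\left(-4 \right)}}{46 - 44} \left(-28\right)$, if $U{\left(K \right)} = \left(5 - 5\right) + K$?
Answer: $-238$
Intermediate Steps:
$U{\left(K \right)} = K$ ($U{\left(K \right)} = 0 + K = K$)
$\frac{21 + U{\left(-4 \right)}}{46 - 44} \left(-28\right) = \frac{21 - 4}{46 - 44} \left(-28\right) = \frac{17}{2} \left(-28\right) = -238$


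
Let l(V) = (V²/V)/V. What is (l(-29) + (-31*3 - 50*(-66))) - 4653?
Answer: -1445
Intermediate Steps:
l(V) = 1 (l(V) = V/V = 1)
(l(-29) + (-31*3 - 50*(-66))) - 4653 = (1 + (-31*3 - 50*(-66))) - 4653 = (1 + (-93 + 3300)) - 4653 = (1 + 3207) - 4653 = 3208 - 4653 = -1445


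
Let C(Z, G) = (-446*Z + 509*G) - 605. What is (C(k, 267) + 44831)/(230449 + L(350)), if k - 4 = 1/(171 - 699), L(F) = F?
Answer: 47083303/60930936 ≈ 0.77273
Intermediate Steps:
k = 2111/528 (k = 4 + 1/(171 - 699) = 4 + 1/(-528) = 4 - 1/528 = 2111/528 ≈ 3.9981)
C(Z, G) = -605 - 446*Z + 509*G
(C(k, 267) + 44831)/(230449 + L(350)) = ((-605 - 446*2111/528 + 509*267) + 44831)/(230449 + 350) = ((-605 - 470753/264 + 135903) + 44831)/230799 = (35247919/264 + 44831)*(1/230799) = (47083303/264)*(1/230799) = 47083303/60930936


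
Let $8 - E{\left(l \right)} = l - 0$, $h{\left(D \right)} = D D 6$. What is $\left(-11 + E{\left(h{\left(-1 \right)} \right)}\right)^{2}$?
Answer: $81$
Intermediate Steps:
$h{\left(D \right)} = 6 D^{2}$ ($h{\left(D \right)} = D^{2} \cdot 6 = 6 D^{2}$)
$E{\left(l \right)} = 8 - l$ ($E{\left(l \right)} = 8 - \left(l - 0\right) = 8 - \left(l + 0\right) = 8 - l$)
$\left(-11 + E{\left(h{\left(-1 \right)} \right)}\right)^{2} = \left(-11 + \left(8 - 6 \left(-1\right)^{2}\right)\right)^{2} = \left(-11 + \left(8 - 6 \cdot 1\right)\right)^{2} = \left(-11 + \left(8 - 6\right)\right)^{2} = \left(-11 + 2\right)^{2} = \left(-9\right)^{2} = 81$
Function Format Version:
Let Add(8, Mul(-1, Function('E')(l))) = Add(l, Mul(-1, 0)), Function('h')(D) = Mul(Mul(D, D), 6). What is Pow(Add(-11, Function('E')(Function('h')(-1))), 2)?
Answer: 81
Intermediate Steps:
Function('h')(D) = Mul(6, Pow(D, 2)) (Function('h')(D) = Mul(Pow(D, 2), 6) = Mul(6, Pow(D, 2)))
Function('E')(l) = Add(8, Mul(-1, l)) (Function('E')(l) = Add(8, Mul(-1, Add(l, Mul(-1, 0)))) = Add(8, Mul(-1, Add(l, 0))) = Add(8, Mul(-1, l)))
Pow(Add(-11, Function('E')(Function('h')(-1))), 2) = Pow(Add(-11, Add(8, Mul(-1, Mul(6, Pow(-1, 2))))), 2) = Pow(Add(-11, Add(8, Mul(-1, Mul(6, 1)))), 2) = Pow(Add(-11, Add(8, Mul(-1, 6))), 2) = Pow(Add(-11, Add(8, -6)), 2) = Pow(Add(-11, 2), 2) = Pow(-9, 2) = 81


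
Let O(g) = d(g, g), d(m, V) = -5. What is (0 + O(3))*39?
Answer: -195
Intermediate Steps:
O(g) = -5
(0 + O(3))*39 = (0 - 5)*39 = -5*39 = -195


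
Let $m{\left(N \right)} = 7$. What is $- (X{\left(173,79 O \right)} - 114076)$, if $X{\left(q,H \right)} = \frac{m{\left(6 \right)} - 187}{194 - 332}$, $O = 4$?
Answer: $\frac{2623718}{23} \approx 1.1407 \cdot 10^{5}$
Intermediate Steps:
$X{\left(q,H \right)} = \frac{30}{23}$ ($X{\left(q,H \right)} = \frac{7 - 187}{194 - 332} = - \frac{180}{-138} = \left(-180\right) \left(- \frac{1}{138}\right) = \frac{30}{23}$)
$- (X{\left(173,79 O \right)} - 114076) = - (\frac{30}{23} - 114076) = \left(-1\right) \left(- \frac{2623718}{23}\right) = \frac{2623718}{23}$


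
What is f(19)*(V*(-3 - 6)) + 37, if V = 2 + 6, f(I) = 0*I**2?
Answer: 37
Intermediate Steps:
f(I) = 0
V = 8
f(19)*(V*(-3 - 6)) + 37 = 0*(8*(-3 - 6)) + 37 = 0*(8*(-9)) + 37 = 0*(-72) + 37 = 0 + 37 = 37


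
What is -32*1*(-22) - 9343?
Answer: -8639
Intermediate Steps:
-32*1*(-22) - 9343 = -32*(-22) - 9343 = 704 - 9343 = -8639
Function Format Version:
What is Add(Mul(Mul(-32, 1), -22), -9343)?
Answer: -8639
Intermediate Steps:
Add(Mul(Mul(-32, 1), -22), -9343) = Add(Mul(-32, -22), -9343) = Add(704, -9343) = -8639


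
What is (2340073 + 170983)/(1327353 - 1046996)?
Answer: 2511056/280357 ≈ 8.9566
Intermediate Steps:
(2340073 + 170983)/(1327353 - 1046996) = 2511056/280357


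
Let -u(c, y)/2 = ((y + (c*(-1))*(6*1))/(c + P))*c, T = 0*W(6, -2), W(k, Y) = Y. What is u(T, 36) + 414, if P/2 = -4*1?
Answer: 414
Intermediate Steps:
T = 0 (T = 0*(-2) = 0)
P = -8 (P = 2*(-4*1) = 2*(-4) = -8)
u(c, y) = -2*c*(y - 6*c)/(-8 + c) (u(c, y) = -2*(y + (c*(-1))*(6*1))/(c - 8)*c = -2*(y - c*6)/(-8 + c)*c = -2*(y - 6*c)/(-8 + c)*c = -2*c*(y - 6*c)/(-8 + c))
u(T, 36) + 414 = 2*0*(-1*36 + 6*0)/(-8 + 0) + 414 = 2*0*(-36 + 0)/(-8) + 414 = 2*0*(-1/8)*(-36) + 414 = 0 + 414 = 414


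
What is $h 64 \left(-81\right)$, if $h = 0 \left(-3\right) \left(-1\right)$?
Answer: $0$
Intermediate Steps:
$h = 0$ ($h = 0 \left(-1\right) = 0$)
$h 64 \left(-81\right) = 0 \cdot 64 \left(-81\right) = 0 \left(-81\right) = 0$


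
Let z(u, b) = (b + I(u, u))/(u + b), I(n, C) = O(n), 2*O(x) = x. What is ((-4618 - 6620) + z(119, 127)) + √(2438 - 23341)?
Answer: -5528723/492 + I*√20903 ≈ -11237.0 + 144.58*I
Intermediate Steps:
O(x) = x/2
I(n, C) = n/2
z(u, b) = (b + u/2)/(b + u) (z(u, b) = (b + u/2)/(u + b) = (b + u/2)/(b + u))
((-4618 - 6620) + z(119, 127)) + √(2438 - 23341) = ((-4618 - 6620) + (127 + (½)*119)/(127 + 119)) + √(2438 - 23341) = (-11238 + (127 + 119/2)/246) + √(-20903) = (-11238 + (1/246)*(373/2)) + I*√20903 = (-11238 + 373/492) + I*√20903 = -5528723/492 + I*√20903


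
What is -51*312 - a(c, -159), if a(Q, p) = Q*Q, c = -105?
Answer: -26937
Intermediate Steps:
a(Q, p) = Q²
-51*312 - a(c, -159) = -51*312 - 1*(-105)² = -15912 - 1*11025 = -15912 - 11025 = -26937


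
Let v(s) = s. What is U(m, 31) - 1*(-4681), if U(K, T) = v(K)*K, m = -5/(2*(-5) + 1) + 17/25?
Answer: 237052909/50625 ≈ 4682.5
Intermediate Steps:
m = 278/225 (m = -5/(-10 + 1) + 17*(1/25) = -5/(-9) + 17/25 = -5*(-1/9) + 17/25 = 5/9 + 17/25 = 278/225 ≈ 1.2356)
U(K, T) = K**2 (U(K, T) = K*K = K**2)
U(m, 31) - 1*(-4681) = (278/225)**2 - 1*(-4681) = 77284/50625 + 4681 = 237052909/50625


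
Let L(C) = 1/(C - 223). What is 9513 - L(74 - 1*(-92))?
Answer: 542242/57 ≈ 9513.0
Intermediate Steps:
L(C) = 1/(-223 + C)
9513 - L(74 - 1*(-92)) = 9513 - 1/(-223 + (74 - 1*(-92))) = 9513 - 1/(-223 + (74 + 92)) = 9513 - 1/(-223 + 166) = 9513 - 1/(-57) = 9513 - 1*(-1/57) = 9513 + 1/57 = 542242/57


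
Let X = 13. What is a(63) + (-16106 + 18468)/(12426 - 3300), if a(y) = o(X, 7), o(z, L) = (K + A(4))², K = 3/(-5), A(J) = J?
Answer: 1348232/114075 ≈ 11.819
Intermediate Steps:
K = -⅗ (K = 3*(-⅕) = -⅗ ≈ -0.60000)
o(z, L) = 289/25 (o(z, L) = (-⅗ + 4)² = (17/5)² = 289/25)
a(y) = 289/25
a(63) + (-16106 + 18468)/(12426 - 3300) = 289/25 + (-16106 + 18468)/(12426 - 3300) = 289/25 + 2362/9126 = 289/25 + 2362*(1/9126) = 289/25 + 1181/4563 = 1348232/114075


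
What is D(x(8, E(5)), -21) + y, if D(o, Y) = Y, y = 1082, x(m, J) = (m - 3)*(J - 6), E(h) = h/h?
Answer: 1061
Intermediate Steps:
E(h) = 1
x(m, J) = (-6 + J)*(-3 + m) (x(m, J) = (-3 + m)*(-6 + J) = (-6 + J)*(-3 + m))
D(x(8, E(5)), -21) + y = -21 + 1082 = 1061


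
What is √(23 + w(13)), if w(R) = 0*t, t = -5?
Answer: √23 ≈ 4.7958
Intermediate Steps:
w(R) = 0 (w(R) = 0*(-5) = 0)
√(23 + w(13)) = √(23 + 0) = √23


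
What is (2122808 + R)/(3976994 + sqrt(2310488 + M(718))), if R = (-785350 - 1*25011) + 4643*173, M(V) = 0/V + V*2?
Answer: 2103517631971/3954119741028 - 1057843*sqrt(577981)/3954119741028 ≈ 0.53178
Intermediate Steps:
M(V) = 2*V (M(V) = 0 + 2*V = 2*V)
R = -7122 (R = (-785350 - 25011) + 803239 = -810361 + 803239 = -7122)
(2122808 + R)/(3976994 + sqrt(2310488 + M(718))) = (2122808 - 7122)/(3976994 + sqrt(2310488 + 2*718)) = 2115686/(3976994 + sqrt(2310488 + 1436)) = 2115686/(3976994 + sqrt(2311924)) = 2115686/(3976994 + 2*sqrt(577981))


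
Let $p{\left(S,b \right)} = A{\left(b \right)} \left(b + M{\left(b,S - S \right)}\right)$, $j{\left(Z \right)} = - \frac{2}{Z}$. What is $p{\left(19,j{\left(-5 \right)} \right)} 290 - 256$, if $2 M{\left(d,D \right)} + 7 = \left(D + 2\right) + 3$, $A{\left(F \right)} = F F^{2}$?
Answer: $- \frac{33392}{125} \approx -267.14$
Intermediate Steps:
$A{\left(F \right)} = F^{3}$
$M{\left(d,D \right)} = -1 + \frac{D}{2}$ ($M{\left(d,D \right)} = - \frac{7}{2} + \frac{\left(D + 2\right) + 3}{2} = - \frac{7}{2} + \frac{\left(2 + D\right) + 3}{2} = - \frac{7}{2} + \frac{5 + D}{2} = - \frac{7}{2} + \left(\frac{5}{2} + \frac{D}{2}\right) = -1 + \frac{D}{2}$)
$p{\left(S,b \right)} = b^{3} \left(-1 + b\right)$ ($p{\left(S,b \right)} = b^{3} \left(b + \left(-1 + \frac{S - S}{2}\right)\right) = b^{3} \left(b + \left(-1 + \frac{1}{2} \cdot 0\right)\right) = b^{3} \left(b + \left(-1 + 0\right)\right) = b^{3} \left(b - 1\right) = b^{3} \left(-1 + b\right)$)
$p{\left(19,j{\left(-5 \right)} \right)} 290 - 256 = \left(- \frac{2}{-5}\right)^{3} \left(-1 - \frac{2}{-5}\right) 290 - 256 = \left(\left(-2\right) \left(- \frac{1}{5}\right)\right)^{3} \left(-1 - - \frac{2}{5}\right) 290 - 256 = \left(\frac{2}{5}\right)^{3} \left(-1 + \frac{2}{5}\right) 290 - 256 = \frac{8}{125} \left(- \frac{3}{5}\right) 290 - 256 = \left(- \frac{24}{625}\right) 290 - 256 = - \frac{1392}{125} - 256 = - \frac{33392}{125}$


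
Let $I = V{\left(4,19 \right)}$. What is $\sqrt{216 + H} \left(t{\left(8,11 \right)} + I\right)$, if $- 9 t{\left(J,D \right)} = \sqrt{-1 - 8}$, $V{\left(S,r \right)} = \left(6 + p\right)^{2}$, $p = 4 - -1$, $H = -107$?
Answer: $\frac{\sqrt{109} \left(363 - i\right)}{3} \approx 1263.3 - 3.4801 i$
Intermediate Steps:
$p = 5$ ($p = 4 + 1 = 5$)
$V{\left(S,r \right)} = 121$ ($V{\left(S,r \right)} = \left(6 + 5\right)^{2} = 11^{2} = 121$)
$t{\left(J,D \right)} = - \frac{i}{3}$ ($t{\left(J,D \right)} = - \frac{\sqrt{-1 - 8}}{9} = - \frac{\sqrt{-9}}{9} = - \frac{3 i}{9} = - \frac{i}{3}$)
$I = 121$
$\sqrt{216 + H} \left(t{\left(8,11 \right)} + I\right) = \sqrt{216 - 107} \left(- \frac{i}{3} + 121\right) = \sqrt{109} \left(121 - \frac{i}{3}\right)$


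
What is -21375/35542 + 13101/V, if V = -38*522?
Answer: -148271707/117501852 ≈ -1.2619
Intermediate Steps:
V = -19836
-21375/35542 + 13101/V = -21375/35542 + 13101/(-19836) = -21375*1/35542 + 13101*(-1/19836) = -21375/35542 - 4367/6612 = -148271707/117501852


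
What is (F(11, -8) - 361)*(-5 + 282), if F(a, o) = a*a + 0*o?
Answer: -66480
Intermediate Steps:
F(a, o) = a² (F(a, o) = a² + 0 = a²)
(F(11, -8) - 361)*(-5 + 282) = (11² - 361)*(-5 + 282) = (121 - 361)*277 = -240*277 = -66480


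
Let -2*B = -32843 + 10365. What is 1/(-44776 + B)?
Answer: -1/33537 ≈ -2.9818e-5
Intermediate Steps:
B = 11239 (B = -(-32843 + 10365)/2 = -½*(-22478) = 11239)
1/(-44776 + B) = 1/(-44776 + 11239) = 1/(-33537) = -1/33537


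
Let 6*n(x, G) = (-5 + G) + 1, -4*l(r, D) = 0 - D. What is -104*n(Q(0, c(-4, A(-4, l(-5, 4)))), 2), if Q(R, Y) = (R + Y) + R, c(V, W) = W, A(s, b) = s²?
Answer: 104/3 ≈ 34.667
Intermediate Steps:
l(r, D) = D/4 (l(r, D) = -(0 - D)/4 = -(-1)*D/4 = D/4)
Q(R, Y) = Y + 2*R
n(x, G) = -⅔ + G/6 (n(x, G) = ((-5 + G) + 1)/6 = (-4 + G)/6 = -⅔ + G/6)
-104*n(Q(0, c(-4, A(-4, l(-5, 4)))), 2) = -104*(-⅔ + (⅙)*2) = -104*(-⅔ + ⅓) = -104*(-⅓) = 104/3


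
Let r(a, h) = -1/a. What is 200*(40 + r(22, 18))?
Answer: 87900/11 ≈ 7990.9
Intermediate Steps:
200*(40 + r(22, 18)) = 200*(40 - 1/22) = 200*(879/22) = 87900/11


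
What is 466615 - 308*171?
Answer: 413947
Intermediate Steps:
466615 - 308*171 = 466615 - 52668 = 413947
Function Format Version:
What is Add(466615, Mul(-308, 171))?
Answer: 413947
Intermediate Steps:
Add(466615, Mul(-308, 171)) = Add(466615, -52668) = 413947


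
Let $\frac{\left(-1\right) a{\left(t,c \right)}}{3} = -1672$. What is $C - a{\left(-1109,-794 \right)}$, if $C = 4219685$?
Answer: $4214669$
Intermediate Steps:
$a{\left(t,c \right)} = 5016$ ($a{\left(t,c \right)} = \left(-3\right) \left(-1672\right) = 5016$)
$C - a{\left(-1109,-794 \right)} = 4219685 - 5016 = 4214669$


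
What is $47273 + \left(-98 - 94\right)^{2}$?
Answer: $84137$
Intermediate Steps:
$47273 + \left(-98 - 94\right)^{2} = 47273 + \left(-192\right)^{2} = 47273 + 36864 = 84137$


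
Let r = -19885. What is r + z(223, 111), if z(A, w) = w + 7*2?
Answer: -19760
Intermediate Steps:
z(A, w) = 14 + w (z(A, w) = w + 14 = 14 + w)
r + z(223, 111) = -19885 + (14 + 111) = -19885 + 125 = -19760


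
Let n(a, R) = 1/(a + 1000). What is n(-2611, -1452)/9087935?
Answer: -1/14640663285 ≈ -6.8303e-11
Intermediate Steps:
n(a, R) = 1/(1000 + a)
n(-2611, -1452)/9087935 = 1/((1000 - 2611)*9087935) = (1/9087935)/(-1611) = -1/1611*1/9087935 = -1/14640663285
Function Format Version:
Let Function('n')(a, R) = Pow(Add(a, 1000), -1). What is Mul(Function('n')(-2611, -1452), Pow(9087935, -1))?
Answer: Rational(-1, 14640663285) ≈ -6.8303e-11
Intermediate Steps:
Function('n')(a, R) = Pow(Add(1000, a), -1)
Mul(Function('n')(-2611, -1452), Pow(9087935, -1)) = Mul(Pow(Add(1000, -2611), -1), Pow(9087935, -1)) = Mul(Pow(-1611, -1), Rational(1, 9087935)) = Mul(Rational(-1, 1611), Rational(1, 9087935)) = Rational(-1, 14640663285)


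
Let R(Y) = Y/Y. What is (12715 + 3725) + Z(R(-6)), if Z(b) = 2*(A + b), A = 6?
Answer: 16454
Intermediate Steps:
R(Y) = 1
Z(b) = 12 + 2*b (Z(b) = 2*(6 + b) = 12 + 2*b)
(12715 + 3725) + Z(R(-6)) = (12715 + 3725) + (12 + 2*1) = 16440 + (12 + 2) = 16440 + 14 = 16454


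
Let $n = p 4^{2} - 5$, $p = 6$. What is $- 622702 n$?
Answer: $-56665882$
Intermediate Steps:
$n = 91$ ($n = 6 \cdot 4^{2} - 5 = 6 \cdot 16 - 5 = 96 - 5 = 91$)
$- 622702 n = \left(-622702\right) 91 = -56665882$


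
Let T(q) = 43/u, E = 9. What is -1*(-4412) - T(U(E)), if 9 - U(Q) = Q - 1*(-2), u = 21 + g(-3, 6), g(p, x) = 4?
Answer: 110257/25 ≈ 4410.3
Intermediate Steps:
u = 25 (u = 21 + 4 = 25)
U(Q) = 7 - Q (U(Q) = 9 - (Q - 1*(-2)) = 9 - (Q + 2) = 9 - (2 + Q) = 9 + (-2 - Q) = 7 - Q)
T(q) = 43/25
-1*(-4412) - T(U(E)) = -1*(-4412) - 1*43/25 = 4412 - 43/25 = 110257/25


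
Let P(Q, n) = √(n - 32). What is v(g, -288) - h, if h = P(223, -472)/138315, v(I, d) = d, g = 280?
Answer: -288 - 2*I*√14/46105 ≈ -288.0 - 0.00016231*I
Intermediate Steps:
P(Q, n) = √(-32 + n)
h = 2*I*√14/46105 (h = √(-32 - 472)/138315 = √(-504)*(1/138315) = (6*I*√14)*(1/138315) = 2*I*√14/46105 ≈ 0.00016231*I)
v(g, -288) - h = -288 - 2*I*√14/46105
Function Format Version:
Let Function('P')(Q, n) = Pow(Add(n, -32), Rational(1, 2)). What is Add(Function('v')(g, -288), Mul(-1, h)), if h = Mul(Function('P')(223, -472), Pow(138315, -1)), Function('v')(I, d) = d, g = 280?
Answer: Add(-288, Mul(Rational(-2, 46105), I, Pow(14, Rational(1, 2)))) ≈ Add(-288.00, Mul(-0.00016231, I))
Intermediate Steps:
Function('P')(Q, n) = Pow(Add(-32, n), Rational(1, 2))
h = Mul(Rational(2, 46105), I, Pow(14, Rational(1, 2))) (h = Mul(Pow(Add(-32, -472), Rational(1, 2)), Pow(138315, -1)) = Mul(Pow(-504, Rational(1, 2)), Rational(1, 138315)) = Mul(Mul(6, I, Pow(14, Rational(1, 2))), Rational(1, 138315)) = Mul(Rational(2, 46105), I, Pow(14, Rational(1, 2))) ≈ Mul(0.00016231, I))
Add(Function('v')(g, -288), Mul(-1, h)) = Add(-288, Mul(-1, Mul(Rational(2, 46105), I, Pow(14, Rational(1, 2))))) = Add(-288, Mul(Rational(-2, 46105), I, Pow(14, Rational(1, 2))))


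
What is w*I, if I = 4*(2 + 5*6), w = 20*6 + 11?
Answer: 16768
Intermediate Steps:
w = 131 (w = 120 + 11 = 131)
I = 128 (I = 4*(2 + 30) = 4*32 = 128)
w*I = 131*128 = 16768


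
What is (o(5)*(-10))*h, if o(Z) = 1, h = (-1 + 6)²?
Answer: -250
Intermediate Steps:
h = 25 (h = 5² = 25)
(o(5)*(-10))*h = (1*(-10))*25 = -10*25 = -250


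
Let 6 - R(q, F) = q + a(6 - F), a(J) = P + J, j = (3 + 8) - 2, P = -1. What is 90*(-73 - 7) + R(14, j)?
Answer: -7204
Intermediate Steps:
j = 9 (j = 11 - 2 = 9)
a(J) = -1 + J
R(q, F) = 1 + F - q (R(q, F) = 6 - (q + (-1 + (6 - F))) = 6 - (q + (5 - F)) = 6 - (5 + q - F) = 6 + (-5 + F - q) = 1 + F - q)
90*(-73 - 7) + R(14, j) = 90*(-73 - 7) + (1 + 9 - 1*14) = 90*(-80) + (1 + 9 - 14) = -7200 - 4 = -7204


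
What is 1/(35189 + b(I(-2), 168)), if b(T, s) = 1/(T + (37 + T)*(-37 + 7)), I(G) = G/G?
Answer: 1139/40080270 ≈ 2.8418e-5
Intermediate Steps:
I(G) = 1
b(T, s) = 1/(-1110 - 29*T) (b(T, s) = 1/(T + (37 + T)*(-30)) = 1/(T + (-1110 - 30*T)) = 1/(-1110 - 29*T))
1/(35189 + b(I(-2), 168)) = 1/(35189 - 1/(1110 + 29*1)) = 1/(35189 - 1/(1110 + 29)) = 1/(35189 - 1/1139) = 1/(40080270/1139) = 1139/40080270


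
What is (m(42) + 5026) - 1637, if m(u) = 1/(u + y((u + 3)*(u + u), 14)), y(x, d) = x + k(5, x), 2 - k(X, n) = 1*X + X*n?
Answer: 51109508/15081 ≈ 3389.0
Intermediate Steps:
k(X, n) = 2 - X - X*n (k(X, n) = 2 - (1*X + X*n) = 2 - (X + X*n) = 2 + (-X - X*n) = 2 - X - X*n)
y(x, d) = -3 - 4*x (y(x, d) = x + (2 - 1*5 - 1*5*x) = x + (2 - 5 - 5*x) = x + (-3 - 5*x) = -3 - 4*x)
m(u) = 1/(-3 + u - 8*u*(3 + u)) (m(u) = 1/(u + (-3 - 4*(u + 3)*(u + u))) = 1/(u + (-3 - 4*(3 + u)*2*u)) = 1/(u + (-3 - 8*u*(3 + u))) = 1/(-3 + u - 8*u*(3 + u)))
(m(42) + 5026) - 1637 = (1/(-3 + 42 - 8*42*(3 + 42)) + 5026) - 1637 = (1/(-3 + 42 - 8*42*45) + 5026) - 1637 = (1/(-3 + 42 - 15120) + 5026) - 1637 = (1/(-15081) + 5026) - 1637 = (-1/15081 + 5026) - 1637 = 75797105/15081 - 1637 = 51109508/15081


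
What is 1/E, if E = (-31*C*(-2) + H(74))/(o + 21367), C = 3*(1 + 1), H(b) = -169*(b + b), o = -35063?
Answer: 214/385 ≈ 0.55584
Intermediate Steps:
H(b) = -338*b
C = 6 (C = 3*2 = 6)
E = 385/214 (E = (-31*6*(-2) - 338*74)/(-35063 + 21367) = (-186*(-2) - 25012)/(-13696) = (372 - 25012)*(-1/13696) = -24640*(-1/13696) = 385/214 ≈ 1.7991)
1/E = 1/(385/214) = 214/385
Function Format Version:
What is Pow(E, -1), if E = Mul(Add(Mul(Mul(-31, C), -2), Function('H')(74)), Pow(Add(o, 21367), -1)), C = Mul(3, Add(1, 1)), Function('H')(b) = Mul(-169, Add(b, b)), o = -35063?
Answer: Rational(214, 385) ≈ 0.55584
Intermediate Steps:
Function('H')(b) = Mul(-338, b) (Function('H')(b) = Mul(-169, Mul(2, b)) = Mul(-338, b))
C = 6 (C = Mul(3, 2) = 6)
E = Rational(385, 214) (E = Mul(Add(Mul(Mul(-31, 6), -2), Mul(-338, 74)), Pow(Add(-35063, 21367), -1)) = Mul(Add(Mul(-186, -2), -25012), Pow(-13696, -1)) = Mul(Add(372, -25012), Rational(-1, 13696)) = Mul(-24640, Rational(-1, 13696)) = Rational(385, 214) ≈ 1.7991)
Pow(E, -1) = Pow(Rational(385, 214), -1) = Rational(214, 385)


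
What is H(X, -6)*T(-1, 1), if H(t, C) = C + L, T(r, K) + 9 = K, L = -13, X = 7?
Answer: 152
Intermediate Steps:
T(r, K) = -9 + K
H(t, C) = -13 + C (H(t, C) = C - 13 = -13 + C)
H(X, -6)*T(-1, 1) = (-13 - 6)*(-9 + 1) = -19*(-8) = 152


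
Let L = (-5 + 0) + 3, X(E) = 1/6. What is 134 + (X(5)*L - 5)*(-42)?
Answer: 358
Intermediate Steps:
X(E) = ⅙
L = -2 (L = -5 + 3 = -2)
134 + (X(5)*L - 5)*(-42) = 134 + ((⅙)*(-2) - 5)*(-42) = 134 + (-⅓ - 5)*(-42) = 134 - 16/3*(-42) = 134 + 224 = 358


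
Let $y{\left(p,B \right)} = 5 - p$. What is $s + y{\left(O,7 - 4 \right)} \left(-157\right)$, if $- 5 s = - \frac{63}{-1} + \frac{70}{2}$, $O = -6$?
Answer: $- \frac{8733}{5} \approx -1746.6$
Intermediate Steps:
$s = - \frac{98}{5}$ ($s = - \frac{- \frac{63}{-1} + \frac{70}{2}}{5} = - \frac{\left(-63\right) \left(-1\right) + 70 \cdot \frac{1}{2}}{5} = - \frac{63 + 35}{5} = \left(- \frac{1}{5}\right) 98 = - \frac{98}{5} \approx -19.6$)
$s + y{\left(O,7 - 4 \right)} \left(-157\right) = - \frac{98}{5} + \left(5 - -6\right) \left(-157\right) = - \frac{98}{5} + \left(5 + 6\right) \left(-157\right) = - \frac{98}{5} + 11 \left(-157\right) = - \frac{98}{5} - 1727 = - \frac{8733}{5}$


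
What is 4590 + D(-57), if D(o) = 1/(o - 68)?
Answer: 573749/125 ≈ 4590.0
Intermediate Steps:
D(o) = 1/(-68 + o)
4590 + D(-57) = 4590 + 1/(-68 - 57) = 4590 + 1/(-125) = 4590 - 1/125 = 573749/125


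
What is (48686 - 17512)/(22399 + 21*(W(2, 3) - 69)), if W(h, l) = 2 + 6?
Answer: 15587/10559 ≈ 1.4762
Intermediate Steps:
W(h, l) = 8
(48686 - 17512)/(22399 + 21*(W(2, 3) - 69)) = (48686 - 17512)/(22399 + 21*(8 - 69)) = 31174/(22399 + 21*(-61)) = 31174/(22399 - 1281) = 31174/21118 = 31174*(1/21118) = 15587/10559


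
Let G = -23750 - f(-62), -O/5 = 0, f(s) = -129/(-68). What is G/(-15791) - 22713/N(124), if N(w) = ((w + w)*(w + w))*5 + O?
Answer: 118073880809/82552821440 ≈ 1.4303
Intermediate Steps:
f(s) = 129/68 (f(s) = -129*(-1/68) = 129/68)
O = 0 (O = -5*0 = 0)
N(w) = 20*w² (N(w) = ((w + w)*(w + w))*5 + 0 = ((2*w)*(2*w))*5 + 0 = (4*w²)*5 + 0 = 20*w² + 0 = 20*w²)
G = -1615129/68 (G = -23750 - 1*129/68 = -23750 - 129/68 = -1615129/68 ≈ -23752.)
G/(-15791) - 22713/N(124) = -1615129/68/(-15791) - 22713/(20*124²) = -1615129/68*(-1/15791) - 22713/(20*15376) = 1615129/1073788 - 22713/307520 = 118073880809/82552821440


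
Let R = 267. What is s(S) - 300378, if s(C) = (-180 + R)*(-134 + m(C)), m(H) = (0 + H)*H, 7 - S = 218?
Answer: 3561291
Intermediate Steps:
S = -211 (S = 7 - 1*218 = 7 - 218 = -211)
m(H) = H² (m(H) = H*H = H²)
s(C) = -11658 + 87*C² (s(C) = (-180 + 267)*(-134 + C²) = 87*(-134 + C²) = -11658 + 87*C²)
s(S) - 300378 = (-11658 + 87*(-211)²) - 300378 = (-11658 + 87*44521) - 300378 = (-11658 + 3873327) - 300378 = 3861669 - 300378 = 3561291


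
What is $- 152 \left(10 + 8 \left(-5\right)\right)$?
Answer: $4560$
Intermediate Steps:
$- 152 \left(10 + 8 \left(-5\right)\right) = - 152 \left(10 - 40\right) = \left(-152\right) \left(-30\right) = 4560$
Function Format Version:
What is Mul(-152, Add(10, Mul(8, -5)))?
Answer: 4560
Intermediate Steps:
Mul(-152, Add(10, Mul(8, -5))) = Mul(-152, Add(10, -40)) = Mul(-152, -30) = 4560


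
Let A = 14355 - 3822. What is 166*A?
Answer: 1748478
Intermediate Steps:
A = 10533
166*A = 166*10533 = 1748478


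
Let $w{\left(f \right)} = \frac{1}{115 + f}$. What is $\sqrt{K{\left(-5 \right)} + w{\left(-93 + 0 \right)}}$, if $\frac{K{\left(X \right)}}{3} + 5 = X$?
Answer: $\frac{i \sqrt{14498}}{22} \approx 5.4731 i$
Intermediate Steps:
$K{\left(X \right)} = -15 + 3 X$
$\sqrt{K{\left(-5 \right)} + w{\left(-93 + 0 \right)}} = \sqrt{\left(-15 + 3 \left(-5\right)\right) + \frac{1}{115 + \left(-93 + 0\right)}} = \sqrt{\left(-15 - 15\right) + \frac{1}{115 - 93}} = \sqrt{-30 + \frac{1}{22}} = \sqrt{- \frac{659}{22}} = \frac{i \sqrt{14498}}{22}$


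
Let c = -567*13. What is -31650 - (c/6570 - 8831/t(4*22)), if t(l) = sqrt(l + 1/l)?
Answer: -23103681/730 + 17662*sqrt(170390)/7745 ≈ -30708.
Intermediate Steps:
c = -7371
-31650 - (c/6570 - 8831/t(4*22)) = -31650 - (-7371/6570 - 8831/sqrt(4*22 + 1/(4*22))) = -31650 - (-7371*1/6570 - 8831/sqrt(88 + 1/88)) = -31650 - (-819/730 - 8831/sqrt(88 + 1/88)) = -31650 - (-819/730 - 8831*2*sqrt(170390)/7745) = -31650 - (-819/730 - 17662*sqrt(170390)/7745) = -31650 + (819/730 + 17662*sqrt(170390)/7745) = -23103681/730 + 17662*sqrt(170390)/7745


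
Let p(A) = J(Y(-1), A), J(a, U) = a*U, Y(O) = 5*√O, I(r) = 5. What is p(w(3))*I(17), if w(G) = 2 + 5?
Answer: 175*I ≈ 175.0*I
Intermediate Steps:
w(G) = 7
J(a, U) = U*a
p(A) = 5*I*A (p(A) = A*(5*√(-1)) = A*(5*I) = 5*I*A)
p(w(3))*I(17) = (5*I*7)*5 = (35*I)*5 = 175*I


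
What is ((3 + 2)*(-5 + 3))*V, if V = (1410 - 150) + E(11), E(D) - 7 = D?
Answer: -12780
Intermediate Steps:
E(D) = 7 + D
V = 1278 (V = (1410 - 150) + (7 + 11) = 1260 + 18 = 1278)
((3 + 2)*(-5 + 3))*V = ((3 + 2)*(-5 + 3))*1278 = (5*(-2))*1278 = -10*1278 = -12780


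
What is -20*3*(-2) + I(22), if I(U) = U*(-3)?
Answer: 54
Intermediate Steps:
I(U) = -3*U
-20*3*(-2) + I(22) = -20*3*(-2) - 3*22 = -4*15*(-2) - 66 = -60*(-2) - 66 = 120 - 66 = 54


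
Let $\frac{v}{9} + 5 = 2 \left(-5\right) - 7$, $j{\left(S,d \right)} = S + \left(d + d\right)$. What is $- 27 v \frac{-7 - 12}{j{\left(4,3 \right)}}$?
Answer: $- \frac{50787}{5} \approx -10157.0$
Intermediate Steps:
$j{\left(S,d \right)} = S + 2 d$
$v = -198$ ($v = -45 + 9 \left(2 \left(-5\right) - 7\right) = -45 + 9 \left(-10 - 7\right) = -45 + 9 \left(-17\right) = -45 - 153 = -198$)
$- 27 v \frac{-7 - 12}{j{\left(4,3 \right)}} = \left(-27\right) \left(-198\right) \frac{-7 - 12}{4 + 2 \cdot 3} = 5346 \frac{-7 - 12}{4 + 6} = 5346 \left(- \frac{19}{10}\right) = - \frac{50787}{5}$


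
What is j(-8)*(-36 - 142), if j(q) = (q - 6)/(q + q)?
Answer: -623/4 ≈ -155.75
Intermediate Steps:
j(q) = (-6 + q)/(2*q) (j(q) = (-6 + q)/((2*q)) = (-6 + q)*(1/(2*q)) = (-6 + q)/(2*q))
j(-8)*(-36 - 142) = ((½)*(-6 - 8)/(-8))*(-36 - 142) = ((½)*(-⅛)*(-14))*(-178) = (7/8)*(-178) = -623/4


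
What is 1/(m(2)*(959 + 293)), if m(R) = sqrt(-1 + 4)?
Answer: sqrt(3)/3756 ≈ 0.00046114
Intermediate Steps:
m(R) = sqrt(3)
1/(m(2)*(959 + 293)) = 1/(sqrt(3)*(959 + 293)) = 1/(sqrt(3)*1252) = 1/(1252*sqrt(3)) = sqrt(3)/3756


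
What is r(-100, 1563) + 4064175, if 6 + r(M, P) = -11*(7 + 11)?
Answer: 4063971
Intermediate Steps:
r(M, P) = -204 (r(M, P) = -6 - 11*(7 + 11) = -6 - 11*18 = -6 - 198 = -204)
r(-100, 1563) + 4064175 = -204 + 4064175 = 4063971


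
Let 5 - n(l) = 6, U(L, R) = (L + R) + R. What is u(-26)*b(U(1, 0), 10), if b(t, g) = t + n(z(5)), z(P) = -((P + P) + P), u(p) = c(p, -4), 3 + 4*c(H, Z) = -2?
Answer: 0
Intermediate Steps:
c(H, Z) = -5/4 (c(H, Z) = -3/4 + (1/4)*(-2) = -3/4 - 1/2 = -5/4)
u(p) = -5/4
z(P) = -3*P (z(P) = -(2*P + P) = -3*P)
U(L, R) = L + 2*R
n(l) = -1 (n(l) = 5 - 1*6 = 5 - 6 = -1)
b(t, g) = -1 + t (b(t, g) = t - 1 = -1 + t)
u(-26)*b(U(1, 0), 10) = -5*(-1 + (1 + 2*0))/4 = -5*(-1 + (1 + 0))/4 = -5*(-1 + 1)/4 = -5/4*0 = 0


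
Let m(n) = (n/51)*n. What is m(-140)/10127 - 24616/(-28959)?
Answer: 1475688248/1661850827 ≈ 0.88798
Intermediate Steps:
m(n) = n²/51 (m(n) = (n*(1/51))*n = (n/51)*n = n²/51)
m(-140)/10127 - 24616/(-28959) = ((1/51)*(-140)²)/10127 - 24616/(-28959) = ((1/51)*19600)*(1/10127) - 24616*(-1/28959) = (19600/51)*(1/10127) + 24616/28959 = 19600/516477 + 24616/28959 = 1475688248/1661850827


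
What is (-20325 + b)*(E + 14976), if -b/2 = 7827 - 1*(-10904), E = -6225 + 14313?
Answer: -1332799368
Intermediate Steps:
E = 8088
b = -37462 (b = -2*(7827 - 1*(-10904)) = -2*(7827 + 10904) = -2*18731 = -37462)
(-20325 + b)*(E + 14976) = (-20325 - 37462)*(8088 + 14976) = -57787*23064 = -1332799368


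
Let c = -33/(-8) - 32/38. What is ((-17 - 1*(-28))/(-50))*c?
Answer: -5489/7600 ≈ -0.72224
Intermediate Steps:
c = 499/152 (c = -33*(-⅛) - 32*1/38 = 33/8 - 16/19 = 499/152 ≈ 3.2829)
((-17 - 1*(-28))/(-50))*c = ((-17 - 1*(-28))/(-50))*(499/152) = ((-17 + 28)*(-1/50))*(499/152) = (11*(-1/50))*(499/152) = -11/50*499/152 = -5489/7600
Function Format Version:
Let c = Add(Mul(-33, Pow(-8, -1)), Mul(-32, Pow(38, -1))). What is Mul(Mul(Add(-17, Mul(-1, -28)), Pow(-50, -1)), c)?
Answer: Rational(-5489, 7600) ≈ -0.72224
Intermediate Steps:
c = Rational(499, 152) (c = Add(Mul(-33, Rational(-1, 8)), Mul(-32, Rational(1, 38))) = Add(Rational(33, 8), Rational(-16, 19)) = Rational(499, 152) ≈ 3.2829)
Mul(Mul(Add(-17, Mul(-1, -28)), Pow(-50, -1)), c) = Mul(Mul(Add(-17, Mul(-1, -28)), Pow(-50, -1)), Rational(499, 152)) = Mul(Mul(Add(-17, 28), Rational(-1, 50)), Rational(499, 152)) = Mul(Mul(11, Rational(-1, 50)), Rational(499, 152)) = Mul(Rational(-11, 50), Rational(499, 152)) = Rational(-5489, 7600)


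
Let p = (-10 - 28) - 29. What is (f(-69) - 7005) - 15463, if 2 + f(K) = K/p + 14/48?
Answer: -36129635/1608 ≈ -22469.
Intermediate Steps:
p = -67 (p = -38 - 29 = -67)
f(K) = -41/24 - K/67 (f(K) = -2 + (K/(-67) + 14/48) = -2 + (K*(-1/67) + 14*(1/48)) = -2 + (-K/67 + 7/24) = -2 + (7/24 - K/67) = -41/24 - K/67)
(f(-69) - 7005) - 15463 = ((-41/24 - 1/67*(-69)) - 7005) - 15463 = ((-41/24 + 69/67) - 7005) - 15463 = (-1091/1608 - 7005) - 15463 = -11265131/1608 - 15463 = -36129635/1608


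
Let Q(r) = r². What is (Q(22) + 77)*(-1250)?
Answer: -701250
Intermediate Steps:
(Q(22) + 77)*(-1250) = (22² + 77)*(-1250) = (484 + 77)*(-1250) = 561*(-1250) = -701250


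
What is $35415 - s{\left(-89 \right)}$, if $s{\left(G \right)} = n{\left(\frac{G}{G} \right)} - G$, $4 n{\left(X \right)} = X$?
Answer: $\frac{141303}{4} \approx 35326.0$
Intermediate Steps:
$n{\left(X \right)} = \frac{X}{4}$
$s{\left(G \right)} = \frac{1}{4} - G$ ($s{\left(G \right)} = \frac{G \frac{1}{G}}{4} - G = \frac{1}{4} \cdot 1 - G = \frac{1}{4} - G$)
$35415 - s{\left(-89 \right)} = 35415 - \left(\frac{1}{4} - -89\right) = 35415 - \left(\frac{1}{4} + 89\right) = 35415 - \frac{357}{4} = \frac{141303}{4}$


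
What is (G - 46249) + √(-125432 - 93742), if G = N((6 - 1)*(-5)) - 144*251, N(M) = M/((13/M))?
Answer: -1070484/13 + I*√219174 ≈ -82345.0 + 468.16*I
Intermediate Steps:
N(M) = M²/13 (N(M) = M*(M/13) = M²/13)
G = -469247/13 (G = ((6 - 1)*(-5))²/13 - 144*251 = (5*(-5))²/13 - 36144 = (1/13)*(-25)² - 36144 = (1/13)*625 - 36144 = 625/13 - 36144 = -469247/13 ≈ -36096.)
(G - 46249) + √(-125432 - 93742) = (-469247/13 - 46249) + √(-125432 - 93742) = -1070484/13 + √(-219174) = -1070484/13 + I*√219174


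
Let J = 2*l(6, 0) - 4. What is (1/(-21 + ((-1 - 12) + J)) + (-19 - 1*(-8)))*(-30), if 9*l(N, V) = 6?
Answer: 3639/11 ≈ 330.82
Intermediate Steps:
l(N, V) = ⅔ (l(N, V) = (⅑)*6 = ⅔)
J = -8/3 (J = 2*(⅔) - 4 = 4/3 - 4 = -8/3 ≈ -2.6667)
(1/(-21 + ((-1 - 12) + J)) + (-19 - 1*(-8)))*(-30) = (1/(-21 + ((-1 - 12) - 8/3)) + (-19 - 1*(-8)))*(-30) = (1/(-21 + (-13 - 8/3)) + (-19 + 8))*(-30) = (1/(-21 - 47/3) - 11)*(-30) = (1/(-110/3) - 11)*(-30) = (-3/110 - 11)*(-30) = -1213/110*(-30) = 3639/11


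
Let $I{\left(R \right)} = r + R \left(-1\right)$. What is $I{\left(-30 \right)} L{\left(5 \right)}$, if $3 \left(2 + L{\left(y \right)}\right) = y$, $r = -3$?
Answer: $-9$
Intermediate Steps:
$L{\left(y \right)} = -2 + \frac{y}{3}$
$I{\left(R \right)} = -3 - R$ ($I{\left(R \right)} = -3 + R \left(-1\right) = -3 - R$)
$I{\left(-30 \right)} L{\left(5 \right)} = \left(-3 - -30\right) \left(-2 + \frac{1}{3} \cdot 5\right) = \left(-3 + 30\right) \left(-2 + \frac{5}{3}\right) = 27 \left(- \frac{1}{3}\right) = -9$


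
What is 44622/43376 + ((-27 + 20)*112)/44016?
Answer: 8616407/8523384 ≈ 1.0109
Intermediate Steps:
44622/43376 + ((-27 + 20)*112)/44016 = 44622*(1/43376) - 7*112*(1/44016) = 22311/21688 - 784*1/44016 = 22311/21688 - 7/393 = 8616407/8523384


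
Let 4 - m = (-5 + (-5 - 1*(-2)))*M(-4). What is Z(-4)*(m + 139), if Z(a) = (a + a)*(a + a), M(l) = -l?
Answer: 11200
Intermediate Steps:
m = 36 (m = 4 - (-5 + (-5 - 1*(-2)))*(-1*(-4)) = 4 - (-5 + (-5 + 2))*4 = 4 - (-5 - 3)*4 = 4 - (-8)*4 = 4 - 1*(-32) = 4 + 32 = 36)
Z(a) = 4*a**2 (Z(a) = (2*a)*(2*a) = 4*a**2)
Z(-4)*(m + 139) = (4*(-4)**2)*(36 + 139) = (4*16)*175 = 64*175 = 11200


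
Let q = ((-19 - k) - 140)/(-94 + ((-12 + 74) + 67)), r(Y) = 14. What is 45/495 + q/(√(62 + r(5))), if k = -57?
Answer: 1/11 - 51*√19/665 ≈ -0.24338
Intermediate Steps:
q = -102/35 (q = ((-19 - 1*(-57)) - 140)/(-94 + ((-12 + 74) + 67)) = ((-19 + 57) - 140)/(-94 + (62 + 67)) = (38 - 140)/(-94 + 129) = -102/35 ≈ -2.9143)
45/495 + q/(√(62 + r(5))) = 45/495 - 102/(35*√(62 + 14)) = 45*(1/495) - 102*√19/38/35 = 1/11 - 102*√19/38/35 = 1/11 - 51*√19/665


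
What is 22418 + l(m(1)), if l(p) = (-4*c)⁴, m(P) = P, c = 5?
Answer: 182418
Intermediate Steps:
l(p) = 160000 (l(p) = (-4*5)⁴ = (-20)⁴ = 160000)
22418 + l(m(1)) = 22418 + 160000 = 182418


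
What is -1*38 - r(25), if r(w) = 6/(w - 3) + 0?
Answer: -421/11 ≈ -38.273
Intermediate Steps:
r(w) = 6/(-3 + w) (r(w) = 6/(-3 + w) + 0 = 6/(-3 + w))
-1*38 - r(25) = -1*38 - 6/(-3 + 25) = -38 - 6/22 = -38 - 1*3/11 = -38 - 3/11 = -421/11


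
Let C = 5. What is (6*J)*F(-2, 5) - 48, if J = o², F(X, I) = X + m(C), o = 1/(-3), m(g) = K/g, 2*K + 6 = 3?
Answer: -743/15 ≈ -49.533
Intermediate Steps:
K = -3/2 (K = -3 + (½)*3 = -3 + 3/2 = -3/2 ≈ -1.5000)
m(g) = -3/(2*g)
o = -⅓ ≈ -0.33333
F(X, I) = -3/10 + X (F(X, I) = X - 3/2/5 = X - 3/2*⅕ = X - 3/10 = -3/10 + X)
J = ⅑ (J = (-⅓)² = ⅑ ≈ 0.11111)
(6*J)*F(-2, 5) - 48 = (6*(⅑))*(-3/10 - 2) - 48 = (⅔)*(-23/10) - 48 = -23/15 - 48 = -743/15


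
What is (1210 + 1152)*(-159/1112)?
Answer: -187779/556 ≈ -337.73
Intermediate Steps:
(1210 + 1152)*(-159/1112) = 2362*(-159*1/1112) = 2362*(-159/1112) = -187779/556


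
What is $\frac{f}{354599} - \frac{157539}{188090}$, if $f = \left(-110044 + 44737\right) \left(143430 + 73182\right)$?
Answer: $- \frac{54302645848029}{1361153590} \approx -39895.0$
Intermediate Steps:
$f = -14146279884$ ($f = \left(-65307\right) 216612 = -14146279884$)
$\frac{f}{354599} - \frac{157539}{188090} = - \frac{14146279884}{354599} - \frac{157539}{188090} = - \frac{54302645848029}{1361153590}$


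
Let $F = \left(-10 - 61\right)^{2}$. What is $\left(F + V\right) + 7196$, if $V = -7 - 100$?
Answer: $12130$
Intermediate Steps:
$V = -107$ ($V = -7 - 100 = -107$)
$F = 5041$ ($F = \left(-71\right)^{2} = 5041$)
$\left(F + V\right) + 7196 = \left(5041 - 107\right) + 7196 = 4934 + 7196 = 12130$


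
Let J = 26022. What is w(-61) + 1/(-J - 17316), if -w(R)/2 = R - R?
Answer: -1/43338 ≈ -2.3074e-5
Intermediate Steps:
w(R) = 0 (w(R) = -2*(R - R) = -2*0 = 0)
w(-61) + 1/(-J - 17316) = 0 + 1/(-1*26022 - 17316) = 0 + 1/(-26022 - 17316) = 0 + 1/(-43338) = 0 - 1/43338 = -1/43338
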